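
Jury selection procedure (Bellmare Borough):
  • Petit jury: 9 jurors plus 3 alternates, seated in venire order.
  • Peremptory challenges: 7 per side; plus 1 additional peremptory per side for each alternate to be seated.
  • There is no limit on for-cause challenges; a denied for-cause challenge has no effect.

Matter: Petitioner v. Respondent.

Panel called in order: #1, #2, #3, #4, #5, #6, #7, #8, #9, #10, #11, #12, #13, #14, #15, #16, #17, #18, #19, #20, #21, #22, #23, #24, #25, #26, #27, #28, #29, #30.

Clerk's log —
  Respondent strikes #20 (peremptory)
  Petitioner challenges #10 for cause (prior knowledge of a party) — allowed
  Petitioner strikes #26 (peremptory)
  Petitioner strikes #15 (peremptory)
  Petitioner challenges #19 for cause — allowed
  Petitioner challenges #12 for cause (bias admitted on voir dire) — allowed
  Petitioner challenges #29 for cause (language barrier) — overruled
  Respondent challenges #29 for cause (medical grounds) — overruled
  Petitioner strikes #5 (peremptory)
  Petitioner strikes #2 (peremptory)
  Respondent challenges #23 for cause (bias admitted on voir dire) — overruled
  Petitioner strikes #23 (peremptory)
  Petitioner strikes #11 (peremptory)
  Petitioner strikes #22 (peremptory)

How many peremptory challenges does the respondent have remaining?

Respondent allotment: 7 base + 1 × 3 alternates = 10.
Respondent peremptories used: #20 — 1 (for-cause on #29, #23 don't count).
Remaining: 10 − 1 = 9.

9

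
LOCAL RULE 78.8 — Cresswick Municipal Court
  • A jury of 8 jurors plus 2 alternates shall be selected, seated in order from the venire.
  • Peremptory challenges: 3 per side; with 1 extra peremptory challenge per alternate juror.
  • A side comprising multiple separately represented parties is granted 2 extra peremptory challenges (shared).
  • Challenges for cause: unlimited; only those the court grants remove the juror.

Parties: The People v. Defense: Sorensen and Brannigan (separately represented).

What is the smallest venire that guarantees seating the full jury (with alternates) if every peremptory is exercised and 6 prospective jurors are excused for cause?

28

Seats to fill: 8 + 2 alternates = 10.
Peremptories — The People: 3 + 1×2 = 5; Defense: 3 + 1×2 + 2 = 7; total 12.
For-cause removals: 6.
Minimum venire: 10 + 12 + 6 = 28.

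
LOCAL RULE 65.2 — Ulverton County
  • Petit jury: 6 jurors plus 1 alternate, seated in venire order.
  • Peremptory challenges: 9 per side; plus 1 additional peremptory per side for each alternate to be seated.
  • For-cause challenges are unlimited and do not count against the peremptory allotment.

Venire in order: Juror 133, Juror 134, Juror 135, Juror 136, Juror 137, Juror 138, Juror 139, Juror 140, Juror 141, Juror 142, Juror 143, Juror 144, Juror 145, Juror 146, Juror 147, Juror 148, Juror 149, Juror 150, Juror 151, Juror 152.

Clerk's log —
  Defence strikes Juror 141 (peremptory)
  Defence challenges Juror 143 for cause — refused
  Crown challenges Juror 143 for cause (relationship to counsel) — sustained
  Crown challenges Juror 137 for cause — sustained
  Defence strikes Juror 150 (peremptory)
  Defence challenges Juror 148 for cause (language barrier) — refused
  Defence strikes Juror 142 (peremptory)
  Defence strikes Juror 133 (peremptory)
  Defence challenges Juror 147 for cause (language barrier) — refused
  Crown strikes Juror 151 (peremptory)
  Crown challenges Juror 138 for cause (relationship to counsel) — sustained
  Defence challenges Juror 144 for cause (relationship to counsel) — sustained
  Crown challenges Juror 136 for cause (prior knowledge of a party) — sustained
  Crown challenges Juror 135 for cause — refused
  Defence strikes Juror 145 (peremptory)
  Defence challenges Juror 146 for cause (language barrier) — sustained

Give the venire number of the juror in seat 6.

148

Removed: #133, #136, #137, #138, #141, #142, #143, #144, #145, #146, #150, #151. (#135, #147, #148 stay — for-cause denied.)
Filling seats in venire order through position 6: #134, #135, #139, #140, #147, #148.
So seat 6 is #148.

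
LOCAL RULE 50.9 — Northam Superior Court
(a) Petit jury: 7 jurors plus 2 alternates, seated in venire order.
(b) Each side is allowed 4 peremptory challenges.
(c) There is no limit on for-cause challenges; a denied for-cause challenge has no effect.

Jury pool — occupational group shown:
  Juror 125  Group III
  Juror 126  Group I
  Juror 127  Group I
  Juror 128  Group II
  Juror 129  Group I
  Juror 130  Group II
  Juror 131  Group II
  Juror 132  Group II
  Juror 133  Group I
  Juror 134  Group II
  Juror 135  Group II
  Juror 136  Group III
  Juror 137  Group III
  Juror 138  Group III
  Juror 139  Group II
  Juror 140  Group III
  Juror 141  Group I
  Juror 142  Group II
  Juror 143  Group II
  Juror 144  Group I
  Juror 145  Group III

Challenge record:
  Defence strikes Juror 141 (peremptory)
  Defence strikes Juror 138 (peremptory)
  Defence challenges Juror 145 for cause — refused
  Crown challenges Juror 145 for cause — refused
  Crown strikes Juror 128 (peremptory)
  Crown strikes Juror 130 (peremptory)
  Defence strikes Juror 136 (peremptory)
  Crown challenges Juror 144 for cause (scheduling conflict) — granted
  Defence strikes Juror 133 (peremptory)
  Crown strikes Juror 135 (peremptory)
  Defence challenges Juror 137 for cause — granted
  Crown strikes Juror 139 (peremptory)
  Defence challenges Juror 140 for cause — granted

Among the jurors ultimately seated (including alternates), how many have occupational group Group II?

5

Removed: #128, #130, #133, #135, #136, #137, #138, #139, #140, #141, #144.
Seated (9 incl. alternates): #125, #126, #127, #129, #131, #132, #134, #142, #143.
Of those, in Group II: #131, #132, #134, #142, #143 → 5.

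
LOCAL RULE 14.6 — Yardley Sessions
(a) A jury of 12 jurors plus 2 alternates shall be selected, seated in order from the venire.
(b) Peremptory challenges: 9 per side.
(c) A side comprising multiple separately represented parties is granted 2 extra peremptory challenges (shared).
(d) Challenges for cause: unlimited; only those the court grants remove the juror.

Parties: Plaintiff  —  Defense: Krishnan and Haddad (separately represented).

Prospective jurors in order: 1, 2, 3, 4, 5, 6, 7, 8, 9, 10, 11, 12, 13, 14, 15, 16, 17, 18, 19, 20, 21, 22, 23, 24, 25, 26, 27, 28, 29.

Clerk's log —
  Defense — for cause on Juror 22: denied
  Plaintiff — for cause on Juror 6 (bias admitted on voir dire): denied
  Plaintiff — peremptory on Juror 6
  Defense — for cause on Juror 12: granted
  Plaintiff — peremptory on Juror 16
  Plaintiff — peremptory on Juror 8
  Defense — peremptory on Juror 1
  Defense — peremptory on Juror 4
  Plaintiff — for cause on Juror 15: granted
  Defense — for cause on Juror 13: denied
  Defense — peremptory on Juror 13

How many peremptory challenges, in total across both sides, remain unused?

14

Plaintiff allotment: 9. Defense allotment: 9 base + 2 multi-party = 11.
Plaintiff peremptories used: #6, #16, #8 — 3 (for-cause on #6, #15 don't count).
Defense peremptories used: #1, #4, #13 — 3 (for-cause on #22, #12, #13 don't count).
Remaining: (9 − 3) + (11 − 3) = 14.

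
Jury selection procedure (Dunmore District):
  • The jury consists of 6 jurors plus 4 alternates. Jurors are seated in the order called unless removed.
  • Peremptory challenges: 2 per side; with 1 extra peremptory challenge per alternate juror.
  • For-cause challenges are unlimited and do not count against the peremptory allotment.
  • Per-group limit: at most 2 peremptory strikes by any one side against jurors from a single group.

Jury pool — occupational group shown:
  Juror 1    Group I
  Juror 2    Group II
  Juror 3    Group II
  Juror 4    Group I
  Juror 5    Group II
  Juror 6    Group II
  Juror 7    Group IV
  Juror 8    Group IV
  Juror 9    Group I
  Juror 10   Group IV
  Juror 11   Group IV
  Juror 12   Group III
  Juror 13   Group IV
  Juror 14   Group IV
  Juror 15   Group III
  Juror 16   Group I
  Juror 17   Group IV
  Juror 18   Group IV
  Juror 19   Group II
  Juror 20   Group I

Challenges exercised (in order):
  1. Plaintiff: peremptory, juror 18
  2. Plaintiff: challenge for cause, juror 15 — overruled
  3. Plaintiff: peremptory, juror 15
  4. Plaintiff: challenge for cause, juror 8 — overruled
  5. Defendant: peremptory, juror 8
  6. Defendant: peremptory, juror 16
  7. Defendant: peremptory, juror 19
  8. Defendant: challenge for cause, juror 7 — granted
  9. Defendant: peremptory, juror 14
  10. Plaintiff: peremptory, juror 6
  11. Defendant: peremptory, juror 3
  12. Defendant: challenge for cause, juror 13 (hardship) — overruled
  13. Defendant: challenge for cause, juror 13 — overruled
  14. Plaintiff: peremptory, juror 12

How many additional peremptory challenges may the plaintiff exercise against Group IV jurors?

1

Plaintiff peremptories so far: #18, #15, #6, #12 — 4 of 6 used, 2 left overall.
Against Group IV: #18 — 1 used; per-group cap 2 leaves 1.
Binding limit: min(2, 1) = 1.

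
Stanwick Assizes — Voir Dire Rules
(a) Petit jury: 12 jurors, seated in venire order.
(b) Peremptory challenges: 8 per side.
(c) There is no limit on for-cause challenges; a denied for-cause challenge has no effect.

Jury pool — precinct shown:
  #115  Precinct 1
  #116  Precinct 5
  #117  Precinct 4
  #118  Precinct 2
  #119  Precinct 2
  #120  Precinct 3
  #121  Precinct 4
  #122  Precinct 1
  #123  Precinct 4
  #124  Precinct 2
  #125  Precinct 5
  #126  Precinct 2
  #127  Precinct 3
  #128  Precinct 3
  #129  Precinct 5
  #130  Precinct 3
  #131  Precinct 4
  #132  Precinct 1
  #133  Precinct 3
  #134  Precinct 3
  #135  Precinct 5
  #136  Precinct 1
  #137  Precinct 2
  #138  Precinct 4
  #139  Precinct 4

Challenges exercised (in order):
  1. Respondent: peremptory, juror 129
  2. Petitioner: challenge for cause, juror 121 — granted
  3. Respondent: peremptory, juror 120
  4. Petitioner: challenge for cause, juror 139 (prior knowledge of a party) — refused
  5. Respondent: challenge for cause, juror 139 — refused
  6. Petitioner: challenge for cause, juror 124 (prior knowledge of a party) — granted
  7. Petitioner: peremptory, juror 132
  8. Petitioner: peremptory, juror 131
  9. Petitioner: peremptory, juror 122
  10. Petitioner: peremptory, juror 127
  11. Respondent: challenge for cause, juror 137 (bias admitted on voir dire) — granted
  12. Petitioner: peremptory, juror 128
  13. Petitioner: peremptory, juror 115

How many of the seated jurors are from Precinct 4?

Removed: #115, #120, #121, #122, #124, #127, #128, #129, #131, #132, #137.
Seated jurors 1–12: #116, #117, #118, #119, #123, #125, #126, #130, #133, #134, #135, #136.
Of those, in Precinct 4: #117, #123 → 2.

2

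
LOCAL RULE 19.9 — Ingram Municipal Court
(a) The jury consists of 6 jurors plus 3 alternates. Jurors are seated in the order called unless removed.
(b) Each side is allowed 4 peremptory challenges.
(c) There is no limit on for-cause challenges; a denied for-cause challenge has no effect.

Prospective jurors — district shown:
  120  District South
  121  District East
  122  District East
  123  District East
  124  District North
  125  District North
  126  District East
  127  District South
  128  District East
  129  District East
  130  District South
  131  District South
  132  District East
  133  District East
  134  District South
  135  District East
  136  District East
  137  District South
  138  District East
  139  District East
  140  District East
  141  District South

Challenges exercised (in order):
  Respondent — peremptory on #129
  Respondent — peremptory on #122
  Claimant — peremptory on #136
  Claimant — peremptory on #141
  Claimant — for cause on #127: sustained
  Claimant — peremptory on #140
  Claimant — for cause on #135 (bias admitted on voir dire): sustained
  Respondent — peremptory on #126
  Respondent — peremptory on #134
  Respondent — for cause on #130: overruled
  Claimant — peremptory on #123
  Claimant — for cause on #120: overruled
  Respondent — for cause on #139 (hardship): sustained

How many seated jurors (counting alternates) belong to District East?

4

Removed: #122, #123, #126, #127, #129, #134, #135, #136, #139, #140, #141.
Seated (9 incl. alternates): #120, #121, #124, #125, #128, #130, #131, #132, #133.
Of those, in District East: #121, #128, #132, #133 → 4.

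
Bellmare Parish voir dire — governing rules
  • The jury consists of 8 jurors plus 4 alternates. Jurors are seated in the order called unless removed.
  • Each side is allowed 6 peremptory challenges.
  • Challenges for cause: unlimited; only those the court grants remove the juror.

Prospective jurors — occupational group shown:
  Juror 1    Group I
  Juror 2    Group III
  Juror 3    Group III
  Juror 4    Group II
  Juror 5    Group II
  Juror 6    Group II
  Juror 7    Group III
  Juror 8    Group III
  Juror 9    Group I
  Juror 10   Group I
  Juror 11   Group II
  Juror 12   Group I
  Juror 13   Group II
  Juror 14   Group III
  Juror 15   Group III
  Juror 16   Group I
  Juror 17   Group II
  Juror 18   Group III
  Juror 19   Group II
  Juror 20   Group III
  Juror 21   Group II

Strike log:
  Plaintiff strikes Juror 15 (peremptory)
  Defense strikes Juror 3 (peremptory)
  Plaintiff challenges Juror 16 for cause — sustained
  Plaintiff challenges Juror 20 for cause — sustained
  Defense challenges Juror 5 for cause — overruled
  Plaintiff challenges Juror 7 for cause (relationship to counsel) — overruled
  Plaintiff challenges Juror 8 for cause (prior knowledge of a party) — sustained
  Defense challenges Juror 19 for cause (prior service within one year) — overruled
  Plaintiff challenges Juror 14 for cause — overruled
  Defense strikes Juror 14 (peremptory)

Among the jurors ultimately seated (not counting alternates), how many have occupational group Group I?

3

Removed: #3, #8, #14, #15, #16, #20.
Seated jurors 1–8: #1, #2, #4, #5, #6, #7, #9, #10 (alternates #11, #12, #13, #17 not counted).
Of those, in Group I: #1, #9, #10 → 3.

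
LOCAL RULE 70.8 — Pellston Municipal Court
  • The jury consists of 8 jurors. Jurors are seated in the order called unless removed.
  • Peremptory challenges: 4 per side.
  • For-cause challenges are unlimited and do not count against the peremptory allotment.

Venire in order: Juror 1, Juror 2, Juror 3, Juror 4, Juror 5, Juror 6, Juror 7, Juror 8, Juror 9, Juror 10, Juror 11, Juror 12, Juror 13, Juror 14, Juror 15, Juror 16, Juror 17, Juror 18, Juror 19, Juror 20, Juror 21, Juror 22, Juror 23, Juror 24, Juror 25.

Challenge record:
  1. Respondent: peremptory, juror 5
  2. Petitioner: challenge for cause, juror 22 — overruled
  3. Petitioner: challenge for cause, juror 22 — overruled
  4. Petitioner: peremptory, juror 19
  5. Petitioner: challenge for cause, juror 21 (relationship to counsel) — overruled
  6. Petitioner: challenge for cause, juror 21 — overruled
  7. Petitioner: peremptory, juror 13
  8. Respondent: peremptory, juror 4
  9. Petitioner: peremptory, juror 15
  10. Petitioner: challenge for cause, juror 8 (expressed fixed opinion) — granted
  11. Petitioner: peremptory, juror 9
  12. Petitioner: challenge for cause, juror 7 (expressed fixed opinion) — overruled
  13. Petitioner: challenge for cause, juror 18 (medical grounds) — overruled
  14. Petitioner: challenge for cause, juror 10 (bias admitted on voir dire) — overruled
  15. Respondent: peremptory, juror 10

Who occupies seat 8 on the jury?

Removed: #4, #5, #8, #9, #10, #13, #15, #19. (#7, #18, #21, #22 stay — for-cause denied.)
Seating in order: seats 1–8 → #1, #2, #3, #6, #7, #11, #12, #14.
So seat 8 is #14.

14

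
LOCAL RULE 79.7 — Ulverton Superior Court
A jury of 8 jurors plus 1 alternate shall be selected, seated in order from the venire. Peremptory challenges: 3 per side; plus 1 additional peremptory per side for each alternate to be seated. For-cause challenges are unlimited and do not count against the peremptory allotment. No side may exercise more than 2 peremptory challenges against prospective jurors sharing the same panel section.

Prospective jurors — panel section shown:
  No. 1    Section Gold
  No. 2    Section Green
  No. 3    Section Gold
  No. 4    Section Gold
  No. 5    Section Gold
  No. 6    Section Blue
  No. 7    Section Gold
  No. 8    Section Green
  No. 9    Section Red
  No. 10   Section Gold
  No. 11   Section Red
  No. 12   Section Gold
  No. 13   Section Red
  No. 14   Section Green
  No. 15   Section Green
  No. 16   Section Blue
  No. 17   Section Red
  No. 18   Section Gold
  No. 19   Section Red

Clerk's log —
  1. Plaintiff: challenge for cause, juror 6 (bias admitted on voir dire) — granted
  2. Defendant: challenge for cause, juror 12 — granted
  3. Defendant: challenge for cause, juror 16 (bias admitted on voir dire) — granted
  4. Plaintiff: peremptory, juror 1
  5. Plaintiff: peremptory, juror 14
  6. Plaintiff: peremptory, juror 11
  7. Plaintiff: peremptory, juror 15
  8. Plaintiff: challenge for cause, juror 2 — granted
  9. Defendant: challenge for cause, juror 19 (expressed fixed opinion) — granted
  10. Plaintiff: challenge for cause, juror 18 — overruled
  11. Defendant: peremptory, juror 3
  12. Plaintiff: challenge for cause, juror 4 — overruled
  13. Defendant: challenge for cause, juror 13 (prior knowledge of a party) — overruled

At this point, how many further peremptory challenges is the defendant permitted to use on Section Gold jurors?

Defendant peremptories so far: #3 — 1 of 4 used, 3 left overall.
Against Section Gold: #3 — 1 used; per-section cap 2 leaves 1.
Binding limit: min(3, 1) = 1.

1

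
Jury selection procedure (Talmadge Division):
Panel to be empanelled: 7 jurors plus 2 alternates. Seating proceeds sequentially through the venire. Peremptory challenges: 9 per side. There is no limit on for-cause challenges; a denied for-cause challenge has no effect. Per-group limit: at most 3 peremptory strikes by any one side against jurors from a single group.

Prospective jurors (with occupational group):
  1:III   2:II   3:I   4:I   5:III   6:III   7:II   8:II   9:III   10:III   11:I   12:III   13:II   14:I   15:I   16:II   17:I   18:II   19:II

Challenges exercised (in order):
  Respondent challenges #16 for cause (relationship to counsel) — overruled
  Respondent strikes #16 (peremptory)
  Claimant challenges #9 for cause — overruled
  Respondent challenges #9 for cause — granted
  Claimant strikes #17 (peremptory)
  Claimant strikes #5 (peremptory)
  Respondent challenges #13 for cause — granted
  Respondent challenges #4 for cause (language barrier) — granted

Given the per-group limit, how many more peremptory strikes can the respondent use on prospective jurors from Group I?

Respondent peremptories so far: #16 — 1 of 9 used, 8 left overall.
Against Group I: none yet — per-group cap 3 leaves 3.
Binding limit: min(8, 3) = 3.

3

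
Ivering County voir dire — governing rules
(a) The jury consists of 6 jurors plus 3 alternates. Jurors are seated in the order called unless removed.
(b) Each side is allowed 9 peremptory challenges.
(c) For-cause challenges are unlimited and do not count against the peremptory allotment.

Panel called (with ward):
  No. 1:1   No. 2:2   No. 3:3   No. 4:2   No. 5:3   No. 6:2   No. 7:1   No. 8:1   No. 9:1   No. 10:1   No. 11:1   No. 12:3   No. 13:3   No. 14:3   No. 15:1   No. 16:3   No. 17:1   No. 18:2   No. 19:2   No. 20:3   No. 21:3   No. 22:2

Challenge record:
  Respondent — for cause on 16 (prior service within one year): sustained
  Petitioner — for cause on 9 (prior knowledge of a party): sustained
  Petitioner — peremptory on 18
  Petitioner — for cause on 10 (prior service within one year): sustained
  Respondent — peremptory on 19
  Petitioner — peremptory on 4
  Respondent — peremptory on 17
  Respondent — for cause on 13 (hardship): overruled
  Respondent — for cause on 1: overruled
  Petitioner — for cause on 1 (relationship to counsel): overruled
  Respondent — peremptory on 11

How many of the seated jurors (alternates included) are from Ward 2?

Removed: #4, #9, #10, #11, #16, #17, #18, #19.
Seated (9 incl. alternates): #1, #2, #3, #5, #6, #7, #8, #12, #13.
Of those, in Ward 2: #2, #6 → 2.

2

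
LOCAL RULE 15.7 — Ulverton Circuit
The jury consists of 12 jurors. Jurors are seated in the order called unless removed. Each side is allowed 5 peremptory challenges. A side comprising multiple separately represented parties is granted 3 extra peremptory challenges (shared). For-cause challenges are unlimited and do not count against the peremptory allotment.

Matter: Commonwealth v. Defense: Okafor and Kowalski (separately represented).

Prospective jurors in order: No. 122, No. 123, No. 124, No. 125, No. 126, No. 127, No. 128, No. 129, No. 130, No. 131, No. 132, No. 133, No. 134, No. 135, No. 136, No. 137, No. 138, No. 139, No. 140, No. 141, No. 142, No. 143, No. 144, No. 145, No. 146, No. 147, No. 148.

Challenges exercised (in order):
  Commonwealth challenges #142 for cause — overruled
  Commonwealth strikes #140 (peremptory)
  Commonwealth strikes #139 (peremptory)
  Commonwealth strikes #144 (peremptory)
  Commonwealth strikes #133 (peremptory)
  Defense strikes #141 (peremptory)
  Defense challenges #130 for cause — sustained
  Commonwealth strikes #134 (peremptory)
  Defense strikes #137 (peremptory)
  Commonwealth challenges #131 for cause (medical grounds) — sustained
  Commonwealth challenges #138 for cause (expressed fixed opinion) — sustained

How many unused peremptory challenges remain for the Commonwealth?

Commonwealth allotment: 5.
Commonwealth peremptories used: #140, #139, #144, #133, #134 — 5 (for-cause on #142, #131, #138 don't count).
Remaining: 5 − 5 = 0.

0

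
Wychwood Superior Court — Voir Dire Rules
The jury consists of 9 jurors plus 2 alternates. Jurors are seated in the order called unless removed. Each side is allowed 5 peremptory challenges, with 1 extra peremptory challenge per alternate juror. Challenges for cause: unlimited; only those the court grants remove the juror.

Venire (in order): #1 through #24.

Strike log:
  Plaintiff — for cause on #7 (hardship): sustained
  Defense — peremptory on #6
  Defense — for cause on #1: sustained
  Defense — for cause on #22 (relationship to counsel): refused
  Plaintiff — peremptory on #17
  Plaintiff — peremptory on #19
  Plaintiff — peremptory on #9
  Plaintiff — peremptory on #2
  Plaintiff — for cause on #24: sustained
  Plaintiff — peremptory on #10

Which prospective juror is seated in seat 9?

15

Removed: #1, #2, #6, #7, #9, #10, #17, #19, #24. (#22 stays — for-cause denied.)
Seating in order: seats 1–9 → #3, #4, #5, #8, #11, #12, #13, #14, #15; alternates → #16, #18.
So seat 9 is #15.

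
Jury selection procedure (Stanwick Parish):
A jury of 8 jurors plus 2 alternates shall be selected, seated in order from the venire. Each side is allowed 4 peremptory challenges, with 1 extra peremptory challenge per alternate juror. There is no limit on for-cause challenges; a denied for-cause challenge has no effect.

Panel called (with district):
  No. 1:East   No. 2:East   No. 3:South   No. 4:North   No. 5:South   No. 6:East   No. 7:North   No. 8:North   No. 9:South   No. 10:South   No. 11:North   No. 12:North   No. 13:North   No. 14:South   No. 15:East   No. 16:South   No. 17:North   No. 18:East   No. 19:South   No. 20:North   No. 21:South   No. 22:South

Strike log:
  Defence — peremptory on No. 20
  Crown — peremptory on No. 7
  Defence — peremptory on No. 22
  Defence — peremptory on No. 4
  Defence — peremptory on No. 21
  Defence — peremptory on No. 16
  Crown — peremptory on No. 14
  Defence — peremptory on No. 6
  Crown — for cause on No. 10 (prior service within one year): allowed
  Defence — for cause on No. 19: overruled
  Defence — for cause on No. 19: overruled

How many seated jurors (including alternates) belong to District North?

4

Removed: #4, #6, #7, #10, #14, #16, #20, #21, #22.
Seated (10 incl. alternates): #1, #2, #3, #5, #8, #9, #11, #12, #13, #15.
Of those, in District North: #8, #11, #12, #13 → 4.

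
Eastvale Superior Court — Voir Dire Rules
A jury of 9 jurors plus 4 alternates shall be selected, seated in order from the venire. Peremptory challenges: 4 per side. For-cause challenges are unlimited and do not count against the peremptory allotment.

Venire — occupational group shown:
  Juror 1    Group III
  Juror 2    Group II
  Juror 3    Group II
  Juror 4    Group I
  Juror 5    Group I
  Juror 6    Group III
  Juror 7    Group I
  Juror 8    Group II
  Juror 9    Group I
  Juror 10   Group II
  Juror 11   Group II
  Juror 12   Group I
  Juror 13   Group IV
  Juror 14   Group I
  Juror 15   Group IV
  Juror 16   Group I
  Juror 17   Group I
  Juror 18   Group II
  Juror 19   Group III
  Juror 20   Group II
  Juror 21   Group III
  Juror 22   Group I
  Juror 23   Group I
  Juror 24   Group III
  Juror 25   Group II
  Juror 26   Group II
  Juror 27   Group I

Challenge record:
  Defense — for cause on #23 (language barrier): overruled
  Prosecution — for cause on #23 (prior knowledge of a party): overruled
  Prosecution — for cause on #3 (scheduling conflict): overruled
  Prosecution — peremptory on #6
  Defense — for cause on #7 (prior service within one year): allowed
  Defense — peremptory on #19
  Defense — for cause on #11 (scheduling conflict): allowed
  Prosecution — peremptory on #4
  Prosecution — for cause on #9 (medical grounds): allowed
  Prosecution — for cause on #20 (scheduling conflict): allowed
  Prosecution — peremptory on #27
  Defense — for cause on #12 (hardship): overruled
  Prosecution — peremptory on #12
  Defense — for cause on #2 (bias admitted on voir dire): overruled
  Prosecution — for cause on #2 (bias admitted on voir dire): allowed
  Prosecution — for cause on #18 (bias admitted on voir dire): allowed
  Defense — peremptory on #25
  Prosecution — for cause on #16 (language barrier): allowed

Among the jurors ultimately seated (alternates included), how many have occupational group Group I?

Removed: #2, #4, #6, #7, #9, #11, #12, #16, #18, #19, #20, #25, #27.
Seated (13 incl. alternates): #1, #3, #5, #8, #10, #13, #14, #15, #17, #21, #22, #23, #24.
Of those, in Group I: #5, #14, #17, #22, #23 → 5.

5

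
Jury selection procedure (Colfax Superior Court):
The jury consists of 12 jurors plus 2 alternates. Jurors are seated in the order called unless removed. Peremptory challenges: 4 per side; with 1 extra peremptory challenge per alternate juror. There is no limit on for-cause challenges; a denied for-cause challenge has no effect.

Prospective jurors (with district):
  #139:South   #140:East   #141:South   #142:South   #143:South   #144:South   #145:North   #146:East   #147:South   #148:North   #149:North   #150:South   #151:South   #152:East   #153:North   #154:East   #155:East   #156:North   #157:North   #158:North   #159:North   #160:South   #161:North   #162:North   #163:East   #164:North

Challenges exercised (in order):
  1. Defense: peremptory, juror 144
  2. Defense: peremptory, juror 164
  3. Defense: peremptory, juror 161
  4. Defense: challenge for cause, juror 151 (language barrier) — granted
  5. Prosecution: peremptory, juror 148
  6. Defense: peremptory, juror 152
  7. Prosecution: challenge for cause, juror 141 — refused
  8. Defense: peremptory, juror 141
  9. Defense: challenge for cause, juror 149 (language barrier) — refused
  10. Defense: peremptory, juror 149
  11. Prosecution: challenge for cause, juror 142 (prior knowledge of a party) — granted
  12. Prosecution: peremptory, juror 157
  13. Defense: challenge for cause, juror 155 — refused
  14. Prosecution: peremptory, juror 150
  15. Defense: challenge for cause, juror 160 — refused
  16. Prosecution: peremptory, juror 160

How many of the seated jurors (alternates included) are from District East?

Removed: #141, #142, #144, #148, #149, #150, #151, #152, #157, #160, #161, #164.
Seated (14 incl. alternates): #139, #140, #143, #145, #146, #147, #153, #154, #155, #156, #158, #159, #162, #163.
Of those, in District East: #140, #146, #154, #155, #163 → 5.

5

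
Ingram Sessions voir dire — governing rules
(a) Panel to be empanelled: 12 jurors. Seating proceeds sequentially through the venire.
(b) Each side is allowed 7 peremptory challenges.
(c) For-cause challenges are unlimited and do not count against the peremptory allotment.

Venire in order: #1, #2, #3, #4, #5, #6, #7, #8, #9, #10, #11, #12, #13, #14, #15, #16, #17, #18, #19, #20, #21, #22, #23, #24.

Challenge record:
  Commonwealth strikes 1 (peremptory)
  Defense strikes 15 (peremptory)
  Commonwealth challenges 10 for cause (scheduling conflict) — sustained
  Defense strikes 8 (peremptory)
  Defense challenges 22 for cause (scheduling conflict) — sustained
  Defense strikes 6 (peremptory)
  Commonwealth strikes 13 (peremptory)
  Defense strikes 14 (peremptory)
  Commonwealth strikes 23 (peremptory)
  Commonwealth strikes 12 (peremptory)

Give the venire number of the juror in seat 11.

19

Removed: #1, #6, #8, #10, #12, #13, #14, #15, #22, #23.
Seating in order: seats 1–12 → #2, #3, #4, #5, #7, #9, #11, #16, #17, #18, #19, #20.
So seat 11 is #19.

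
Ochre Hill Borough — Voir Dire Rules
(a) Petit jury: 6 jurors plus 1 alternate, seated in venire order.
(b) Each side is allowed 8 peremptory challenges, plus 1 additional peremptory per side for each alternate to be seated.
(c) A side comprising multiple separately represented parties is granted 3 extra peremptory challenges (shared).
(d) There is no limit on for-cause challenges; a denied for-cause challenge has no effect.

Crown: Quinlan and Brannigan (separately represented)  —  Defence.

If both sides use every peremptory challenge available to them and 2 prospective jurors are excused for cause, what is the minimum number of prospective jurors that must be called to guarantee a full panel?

30

Seats to fill: 6 + 1 alternates = 7.
Peremptories — Crown: 8 + 1×1 + 3 = 12; Defence: 8 + 1×1 = 9; total 21.
For-cause removals: 2.
Minimum venire: 7 + 21 + 2 = 30.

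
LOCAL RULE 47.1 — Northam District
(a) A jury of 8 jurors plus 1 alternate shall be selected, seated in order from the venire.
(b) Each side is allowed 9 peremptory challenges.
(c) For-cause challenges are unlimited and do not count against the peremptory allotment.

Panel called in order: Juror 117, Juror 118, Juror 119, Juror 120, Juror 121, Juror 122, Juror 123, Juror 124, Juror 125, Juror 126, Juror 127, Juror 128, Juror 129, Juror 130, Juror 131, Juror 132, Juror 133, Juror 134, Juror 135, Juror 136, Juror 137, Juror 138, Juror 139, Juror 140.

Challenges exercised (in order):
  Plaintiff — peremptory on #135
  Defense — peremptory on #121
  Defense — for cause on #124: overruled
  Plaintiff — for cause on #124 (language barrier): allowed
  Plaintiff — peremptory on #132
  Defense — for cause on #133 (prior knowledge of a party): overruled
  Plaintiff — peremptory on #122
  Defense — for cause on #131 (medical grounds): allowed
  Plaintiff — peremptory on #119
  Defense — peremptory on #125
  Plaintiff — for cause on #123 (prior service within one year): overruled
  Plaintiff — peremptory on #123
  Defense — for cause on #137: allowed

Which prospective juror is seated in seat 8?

Removed: #119, #121, #122, #123, #124, #125, #131, #132, #135, #137. (#133 stays — for-cause denied.)
Seating in order: seats 1–8 → #117, #118, #120, #126, #127, #128, #129, #130; alternates → #133.
So seat 8 is #130.

130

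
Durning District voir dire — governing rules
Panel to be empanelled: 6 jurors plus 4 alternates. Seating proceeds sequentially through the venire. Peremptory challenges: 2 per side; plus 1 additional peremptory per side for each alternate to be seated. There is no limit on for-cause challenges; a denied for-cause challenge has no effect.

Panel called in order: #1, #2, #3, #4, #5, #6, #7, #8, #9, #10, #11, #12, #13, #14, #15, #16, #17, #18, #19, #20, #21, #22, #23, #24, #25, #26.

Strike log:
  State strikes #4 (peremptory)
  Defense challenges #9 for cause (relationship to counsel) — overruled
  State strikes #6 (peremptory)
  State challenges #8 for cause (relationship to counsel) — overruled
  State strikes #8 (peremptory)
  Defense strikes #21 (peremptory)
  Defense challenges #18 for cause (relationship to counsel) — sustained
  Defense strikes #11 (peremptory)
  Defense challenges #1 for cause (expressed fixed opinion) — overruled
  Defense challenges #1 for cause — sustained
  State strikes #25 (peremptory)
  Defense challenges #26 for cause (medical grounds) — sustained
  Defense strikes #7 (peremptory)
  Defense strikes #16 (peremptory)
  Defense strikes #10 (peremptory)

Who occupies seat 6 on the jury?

13

Removed: #1, #4, #6, #7, #8, #10, #11, #16, #18, #21, #25, #26. (#9 stays — for-cause denied.)
Seating in order: seats 1–6 → #2, #3, #5, #9, #12, #13; alternates → #14, #15, #17, #19.
So seat 6 is #13.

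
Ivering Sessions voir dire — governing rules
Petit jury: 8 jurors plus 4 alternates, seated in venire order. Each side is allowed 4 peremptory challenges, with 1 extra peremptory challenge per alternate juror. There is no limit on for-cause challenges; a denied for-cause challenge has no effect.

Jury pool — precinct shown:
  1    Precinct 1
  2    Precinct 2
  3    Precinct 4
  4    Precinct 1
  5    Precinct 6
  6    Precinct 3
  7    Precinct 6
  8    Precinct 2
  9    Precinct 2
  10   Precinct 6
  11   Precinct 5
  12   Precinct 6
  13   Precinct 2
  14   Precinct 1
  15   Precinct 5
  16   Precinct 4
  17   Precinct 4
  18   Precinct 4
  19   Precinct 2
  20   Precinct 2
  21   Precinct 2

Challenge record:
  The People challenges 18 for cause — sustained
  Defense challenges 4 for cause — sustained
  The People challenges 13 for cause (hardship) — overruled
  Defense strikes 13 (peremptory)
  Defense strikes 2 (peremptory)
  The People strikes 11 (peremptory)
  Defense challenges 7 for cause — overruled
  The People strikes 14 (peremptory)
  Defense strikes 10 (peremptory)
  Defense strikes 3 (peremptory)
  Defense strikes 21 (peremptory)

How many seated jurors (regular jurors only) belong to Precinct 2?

2

Removed: #2, #3, #4, #10, #11, #13, #14, #18, #21.
Seated jurors 1–8: #1, #5, #6, #7, #8, #9, #12, #15 (alternates #16, #17, #19, #20 not counted).
Of those, in Precinct 2: #8, #9 → 2.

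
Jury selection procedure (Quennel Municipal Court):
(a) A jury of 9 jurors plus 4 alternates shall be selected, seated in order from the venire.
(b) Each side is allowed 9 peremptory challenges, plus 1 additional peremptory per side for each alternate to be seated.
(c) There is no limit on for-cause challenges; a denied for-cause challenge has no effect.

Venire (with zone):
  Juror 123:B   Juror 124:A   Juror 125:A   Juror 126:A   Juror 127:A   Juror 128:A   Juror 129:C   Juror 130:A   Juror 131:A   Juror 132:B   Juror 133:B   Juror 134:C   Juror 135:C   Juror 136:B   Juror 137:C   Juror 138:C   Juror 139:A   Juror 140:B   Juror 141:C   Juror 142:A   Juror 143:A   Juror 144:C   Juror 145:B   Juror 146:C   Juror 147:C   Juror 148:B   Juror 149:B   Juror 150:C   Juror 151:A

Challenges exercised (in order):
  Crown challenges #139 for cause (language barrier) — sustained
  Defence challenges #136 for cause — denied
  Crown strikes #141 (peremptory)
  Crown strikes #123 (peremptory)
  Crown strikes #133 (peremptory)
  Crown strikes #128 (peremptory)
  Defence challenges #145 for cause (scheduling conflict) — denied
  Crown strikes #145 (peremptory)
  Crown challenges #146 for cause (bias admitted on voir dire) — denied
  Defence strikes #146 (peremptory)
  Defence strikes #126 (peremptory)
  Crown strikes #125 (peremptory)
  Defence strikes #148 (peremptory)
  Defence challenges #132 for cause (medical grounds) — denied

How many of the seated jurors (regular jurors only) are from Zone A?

Removed: #123, #125, #126, #128, #133, #139, #141, #145, #146, #148.
Seated jurors 1–9: #124, #127, #129, #130, #131, #132, #134, #135, #136 (alternates #137, #138, #140, #142 not counted).
Of those, in Zone A: #124, #127, #130, #131 → 4.

4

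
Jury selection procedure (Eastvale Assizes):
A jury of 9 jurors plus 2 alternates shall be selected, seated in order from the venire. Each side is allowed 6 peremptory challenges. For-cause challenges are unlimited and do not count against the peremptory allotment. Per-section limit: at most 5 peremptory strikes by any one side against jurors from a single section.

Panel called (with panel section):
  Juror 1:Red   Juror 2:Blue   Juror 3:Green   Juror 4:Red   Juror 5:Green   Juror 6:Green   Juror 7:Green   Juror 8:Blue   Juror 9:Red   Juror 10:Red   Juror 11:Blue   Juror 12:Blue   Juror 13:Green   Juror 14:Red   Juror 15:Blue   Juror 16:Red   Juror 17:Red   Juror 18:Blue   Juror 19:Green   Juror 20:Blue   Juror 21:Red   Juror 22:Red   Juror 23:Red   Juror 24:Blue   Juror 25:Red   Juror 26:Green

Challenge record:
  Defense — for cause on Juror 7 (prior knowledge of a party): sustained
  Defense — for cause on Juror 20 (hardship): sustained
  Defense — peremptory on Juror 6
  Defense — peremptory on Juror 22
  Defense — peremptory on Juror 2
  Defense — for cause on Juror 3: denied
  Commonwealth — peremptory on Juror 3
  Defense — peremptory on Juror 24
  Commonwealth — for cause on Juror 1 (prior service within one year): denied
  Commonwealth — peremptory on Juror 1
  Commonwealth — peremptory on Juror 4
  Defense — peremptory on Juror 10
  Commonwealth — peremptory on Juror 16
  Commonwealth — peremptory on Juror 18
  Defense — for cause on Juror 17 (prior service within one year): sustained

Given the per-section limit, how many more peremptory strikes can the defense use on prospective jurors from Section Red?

1

Defense peremptories so far: #6, #22, #2, #24, #10 — 5 of 6 used, 1 left overall.
Against Section Red: #22, #10 — 2 used; per-section cap 5 leaves 3.
Binding limit: min(1, 3) = 1.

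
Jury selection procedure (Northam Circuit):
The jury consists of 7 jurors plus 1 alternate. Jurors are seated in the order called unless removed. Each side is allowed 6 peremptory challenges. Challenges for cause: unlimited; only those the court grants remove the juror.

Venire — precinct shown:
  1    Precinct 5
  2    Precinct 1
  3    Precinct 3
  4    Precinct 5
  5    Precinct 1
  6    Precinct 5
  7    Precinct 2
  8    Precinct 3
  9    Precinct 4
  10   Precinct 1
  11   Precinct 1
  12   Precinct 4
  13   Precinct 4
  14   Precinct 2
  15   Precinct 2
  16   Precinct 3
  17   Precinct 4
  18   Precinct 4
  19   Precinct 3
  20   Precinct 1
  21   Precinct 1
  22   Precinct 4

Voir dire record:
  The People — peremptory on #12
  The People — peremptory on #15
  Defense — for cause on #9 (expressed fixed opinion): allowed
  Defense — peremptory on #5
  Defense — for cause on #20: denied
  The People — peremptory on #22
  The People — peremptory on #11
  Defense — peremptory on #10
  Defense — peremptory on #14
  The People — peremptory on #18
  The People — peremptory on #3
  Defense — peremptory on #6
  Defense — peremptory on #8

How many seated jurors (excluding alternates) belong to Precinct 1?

Removed: #3, #5, #6, #8, #9, #10, #11, #12, #14, #15, #18, #22.
Seated jurors 1–7: #1, #2, #4, #7, #13, #16, #17 (alternates #19 not counted).
Of those, in Precinct 1: #2 → 1.

1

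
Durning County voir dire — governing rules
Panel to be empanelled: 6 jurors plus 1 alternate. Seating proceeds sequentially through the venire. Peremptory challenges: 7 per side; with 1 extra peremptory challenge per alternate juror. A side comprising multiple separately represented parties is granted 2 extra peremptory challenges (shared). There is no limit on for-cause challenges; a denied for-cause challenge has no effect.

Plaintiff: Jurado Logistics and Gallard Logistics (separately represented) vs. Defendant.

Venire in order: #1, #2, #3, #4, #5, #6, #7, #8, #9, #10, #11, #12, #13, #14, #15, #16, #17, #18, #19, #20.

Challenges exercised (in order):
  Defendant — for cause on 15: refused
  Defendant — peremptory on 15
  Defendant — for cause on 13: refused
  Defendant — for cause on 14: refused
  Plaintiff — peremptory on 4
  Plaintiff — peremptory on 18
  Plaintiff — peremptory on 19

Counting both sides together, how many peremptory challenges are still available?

Plaintiff allotment: 7 base + 1 × 1 alternate + 2 multi-party = 10. Defendant allotment: 7 base + 1 × 1 alternate = 8.
Plaintiff peremptories used: #4, #18, #19 — 3.
Defendant peremptories used: #15 — 1 (for-cause on #15, #13, #14 don't count).
Remaining: (10 − 3) + (8 − 1) = 14.

14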